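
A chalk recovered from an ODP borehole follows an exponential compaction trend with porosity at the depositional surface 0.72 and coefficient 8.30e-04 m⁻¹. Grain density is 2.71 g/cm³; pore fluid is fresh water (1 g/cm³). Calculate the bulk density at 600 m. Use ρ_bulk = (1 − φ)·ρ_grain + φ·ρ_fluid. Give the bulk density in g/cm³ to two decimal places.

1.96 g/cm³

Working in km (1 km = 1000 m; c in km⁻¹ = c in m⁻¹ × 1000):
Porosity at depth: φ = 0.72·exp(−0.83×0.6) = 0.72×0.6077 = 0.4376
Bulk density: ρ_b = (1−φ)ρ_g + φ·ρ_f = 0.5624×2.71 + 0.4376×1
       = 1.524 + 0.438 = 1.962 g/cm³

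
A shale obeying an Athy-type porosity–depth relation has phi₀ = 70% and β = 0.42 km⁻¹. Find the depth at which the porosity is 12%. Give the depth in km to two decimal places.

Invert Athy's law: d = ln(phi₀/phi) / β
d = ln(0.7/0.12) / 0.42 = ln(5.833) / 0.42 = 1.7636 / 0.42 = 4.199 km

4.20 km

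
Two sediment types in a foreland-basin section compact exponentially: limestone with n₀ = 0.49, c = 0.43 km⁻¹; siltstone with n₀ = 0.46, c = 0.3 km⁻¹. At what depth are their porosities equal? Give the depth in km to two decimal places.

Set n₀ₐ e^(−cₐz) = n₀ᵦ e^(−cᵦz) ⇒ ln(n₀ₐ/n₀ᵦ) = (cₐ − cᵦ)·z
z = ln(0.49/0.46) / (0.43 − 0.3) = 0.0632 / 0.13 = 0.486 km

0.49 km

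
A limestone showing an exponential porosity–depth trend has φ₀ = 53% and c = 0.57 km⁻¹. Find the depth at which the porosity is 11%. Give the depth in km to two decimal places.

Invert Athy's law: d = ln(φ₀/φ) / c
d = ln(0.53/0.11) / 0.57 = ln(4.818) / 0.57 = 1.5724 / 0.57 = 2.759 km

2.76 km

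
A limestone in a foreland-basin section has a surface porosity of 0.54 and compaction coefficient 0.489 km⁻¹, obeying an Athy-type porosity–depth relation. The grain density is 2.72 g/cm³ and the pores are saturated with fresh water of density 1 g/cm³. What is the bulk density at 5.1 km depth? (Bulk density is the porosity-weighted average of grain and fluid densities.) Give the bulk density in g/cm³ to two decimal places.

2.64 g/cm³

Porosity at depth: n = 0.54·exp(−0.489×5.1) = 0.54×0.0826 = 0.0446
Bulk density: ρ_b = (1−n)ρ_g + n·ρ_f = 0.9554×2.72 + 0.0446×1
       = 2.599 + 0.045 = 2.643 g/cm³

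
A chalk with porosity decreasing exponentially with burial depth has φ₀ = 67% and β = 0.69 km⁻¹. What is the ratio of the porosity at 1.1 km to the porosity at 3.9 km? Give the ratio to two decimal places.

6.90

φ(z₁)/φ(z₂) = e^(−β·z₁)/e^(−β·z₂) = e^{β(z₂−z₁)}
= exp(0.69 × 2.8) = exp(1.932) = 6.9033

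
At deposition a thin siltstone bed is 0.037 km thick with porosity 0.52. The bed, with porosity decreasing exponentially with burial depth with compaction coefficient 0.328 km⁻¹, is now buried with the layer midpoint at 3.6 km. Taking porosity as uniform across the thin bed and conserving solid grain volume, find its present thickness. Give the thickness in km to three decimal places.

Porosity at 3.6 km: phi = 0.52·exp(−0.328×3.6) = 0.1597
Solid-volume conservation: h(1−phi) = h₀(1−phi₀) ⇒ h = h₀·(1−phi₀)/(1−phi)
h = 0.037 × (1 − 0.52)/(1 − 0.1597) = 0.037 × 0.5712 = 0.0211 km

0.021 km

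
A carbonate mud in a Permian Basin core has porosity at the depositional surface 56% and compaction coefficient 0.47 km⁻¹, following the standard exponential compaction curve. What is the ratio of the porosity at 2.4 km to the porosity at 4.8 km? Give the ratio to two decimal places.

3.09

phi(z₁)/phi(z₂) = e^(−k·z₁)/e^(−k·z₂) = e^{k(z₂−z₁)}
= exp(0.47 × 2.4) = exp(1.128) = 3.0895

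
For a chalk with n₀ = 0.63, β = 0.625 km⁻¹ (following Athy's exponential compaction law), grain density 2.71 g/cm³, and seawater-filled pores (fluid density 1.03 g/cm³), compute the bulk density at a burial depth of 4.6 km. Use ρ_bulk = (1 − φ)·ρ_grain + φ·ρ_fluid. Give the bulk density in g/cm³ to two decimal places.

2.65 g/cm³

Porosity at depth: n = 0.63·exp(−0.625×4.6) = 0.63×0.0564 = 0.0355
Bulk density: ρ_b = (1−n)ρ_g + n·ρ_f = 0.9645×2.71 + 0.0355×1.03
       = 2.614 + 0.037 = 2.650 g/cm³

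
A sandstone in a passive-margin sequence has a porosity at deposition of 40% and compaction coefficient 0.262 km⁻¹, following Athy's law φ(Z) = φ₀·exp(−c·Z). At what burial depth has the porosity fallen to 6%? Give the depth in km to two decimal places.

Invert Athy's law: Z = ln(φ₀/φ) / c
Z = ln(0.4/0.06) / 0.262 = ln(6.667) / 0.262 = 1.8971 / 0.262 = 7.241 km

7.24 km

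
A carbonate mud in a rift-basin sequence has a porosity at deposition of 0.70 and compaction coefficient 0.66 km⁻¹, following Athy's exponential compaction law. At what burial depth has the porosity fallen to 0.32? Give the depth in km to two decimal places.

Invert Athy's law: Z = ln(phi₀/phi) / β
Z = ln(0.7/0.32) / 0.66 = ln(2.188) / 0.66 = 0.7828 / 0.66 = 1.186 km

1.19 km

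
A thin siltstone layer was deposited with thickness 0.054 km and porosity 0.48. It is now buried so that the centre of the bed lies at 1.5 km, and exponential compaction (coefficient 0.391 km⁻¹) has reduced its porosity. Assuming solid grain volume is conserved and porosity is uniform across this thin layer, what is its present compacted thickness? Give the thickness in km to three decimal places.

0.038 km

Porosity at 1.5 km: phi = 0.48·exp(−0.391×1.5) = 0.2670
Solid-volume conservation: h(1−phi) = h₀(1−phi₀) ⇒ h = h₀·(1−phi₀)/(1−phi)
h = 0.054 × (1 − 0.48)/(1 − 0.2670) = 0.054 × 0.7094 = 0.0383 km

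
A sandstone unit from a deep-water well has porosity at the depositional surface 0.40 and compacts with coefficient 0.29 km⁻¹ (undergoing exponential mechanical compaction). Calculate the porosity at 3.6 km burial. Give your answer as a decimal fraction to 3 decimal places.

n = n₀·exp(−c·d) = 0.4 × exp(−0.29 × 3.6) = 0.4 × exp(−1.044)
  = 0.4 × 0.3520 = 0.1408

0.141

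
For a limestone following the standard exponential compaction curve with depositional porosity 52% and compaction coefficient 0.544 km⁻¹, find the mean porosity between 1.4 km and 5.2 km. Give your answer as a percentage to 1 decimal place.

⟨n⟩ = (1/(d₂−d₁)) ∫ n₀ e^(−βd) dd = n₀·(e^(−β·d₁) − e^(−β·d₂)) / (β·(d₂−d₁))
e^(−0.544×1.4) = 0.4669; e^(−0.544×5.2) = 0.0591
⟨n⟩ = 0.52 × (0.4669 − 0.0591) / (0.544 × 3.8) = 0.52 × 0.1973 = 0.1026

10.3%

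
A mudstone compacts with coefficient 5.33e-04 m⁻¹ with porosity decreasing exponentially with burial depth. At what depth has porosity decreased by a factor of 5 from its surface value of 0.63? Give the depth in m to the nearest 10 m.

3020 m

Working in km (1 km = 1000 m; k in km⁻¹ = k in m⁻¹ × 1000):
phi/phi₀ = 1/5 ⇒ exp(−k·d) = 1/5 ⇒ d = ln(5) / k
d = 1.6094 / 0.533 = 3.020 km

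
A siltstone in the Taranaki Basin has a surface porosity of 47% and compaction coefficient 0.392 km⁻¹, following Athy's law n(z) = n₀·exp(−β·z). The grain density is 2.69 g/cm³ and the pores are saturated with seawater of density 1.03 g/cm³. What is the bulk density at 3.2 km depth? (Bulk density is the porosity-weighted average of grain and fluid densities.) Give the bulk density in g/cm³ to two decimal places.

2.47 g/cm³

Porosity at depth: n = 0.47·exp(−0.392×3.2) = 0.47×0.2852 = 0.1341
Bulk density: ρ_b = (1−n)ρ_g + n·ρ_f = 0.8659×2.69 + 0.1341×1.03
       = 2.329 + 0.138 = 2.467 g/cm³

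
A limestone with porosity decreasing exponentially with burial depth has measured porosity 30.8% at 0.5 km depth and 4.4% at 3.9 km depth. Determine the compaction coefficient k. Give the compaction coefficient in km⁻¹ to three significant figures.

0.572 km⁻¹

Athy: φ(Z) = φ₀ e^(−kZ) ⇒ φ₁/φ₂ = e^{k(Z₂−Z₁)} ⇒ k = ln(φ₁/φ₂)/(Z₂−Z₁)
k = ln(0.308/0.044) / (3.9 − 0.5) = ln(7) / 3.4 = 1.9459 / 3.4 = 0.5723 km⁻¹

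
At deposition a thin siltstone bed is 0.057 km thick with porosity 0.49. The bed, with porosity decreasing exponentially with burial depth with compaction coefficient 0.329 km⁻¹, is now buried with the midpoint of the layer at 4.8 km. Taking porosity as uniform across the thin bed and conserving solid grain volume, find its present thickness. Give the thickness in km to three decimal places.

Porosity at 4.8 km: n = 0.49·exp(−0.329×4.8) = 0.1010
Solid-volume conservation: h(1−n) = h₀(1−n₀) ⇒ h = h₀·(1−n₀)/(1−n)
h = 0.057 × (1 − 0.49)/(1 − 0.1010) = 0.057 × 0.5673 = 0.0323 km

0.032 km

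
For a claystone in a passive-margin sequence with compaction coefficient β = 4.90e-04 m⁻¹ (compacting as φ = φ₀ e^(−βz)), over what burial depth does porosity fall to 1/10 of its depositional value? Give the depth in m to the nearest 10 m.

4700 m

Working in km (1 km = 1000 m; β in km⁻¹ = β in m⁻¹ × 1000):
φ/φ₀ = 1/10 ⇒ exp(−β·z) = 1/10 ⇒ z = ln(10) / β
z = 2.3026 / 0.49 = 4.699 km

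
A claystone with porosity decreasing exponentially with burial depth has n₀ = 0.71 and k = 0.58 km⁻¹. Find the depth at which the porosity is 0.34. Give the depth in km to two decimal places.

Invert Athy's law: d = ln(n₀/n) / k
d = ln(0.71/0.34) / 0.58 = ln(2.088) / 0.58 = 0.7363 / 0.58 = 1.270 km

1.27 km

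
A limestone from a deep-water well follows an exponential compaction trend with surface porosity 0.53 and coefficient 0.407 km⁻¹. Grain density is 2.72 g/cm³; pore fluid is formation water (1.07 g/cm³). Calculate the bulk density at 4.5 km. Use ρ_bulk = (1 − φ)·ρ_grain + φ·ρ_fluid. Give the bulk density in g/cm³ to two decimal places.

Porosity at depth: n = 0.53·exp(−0.407×4.5) = 0.53×0.1602 = 0.0849
Bulk density: ρ_b = (1−n)ρ_g + n·ρ_f = 0.9151×2.72 + 0.0849×1.07
       = 2.489 + 0.091 = 2.580 g/cm³

2.58 g/cm³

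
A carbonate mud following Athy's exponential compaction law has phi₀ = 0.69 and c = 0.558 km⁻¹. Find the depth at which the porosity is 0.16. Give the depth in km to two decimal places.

Invert Athy's law: z = ln(phi₀/phi) / c
z = ln(0.69/0.16) / 0.558 = ln(4.312) / 0.558 = 1.4615 / 0.558 = 2.619 km

2.62 km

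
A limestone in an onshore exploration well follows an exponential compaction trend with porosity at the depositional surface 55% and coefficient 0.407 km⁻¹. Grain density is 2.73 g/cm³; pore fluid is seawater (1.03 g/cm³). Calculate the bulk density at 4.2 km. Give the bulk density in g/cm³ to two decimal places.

Porosity at depth: n = 0.55·exp(−0.407×4.2) = 0.55×0.1810 = 0.0995
Bulk density: ρ_b = (1−n)ρ_g + n·ρ_f = 0.9005×2.73 + 0.0995×1.03
       = 2.458 + 0.103 = 2.561 g/cm³

2.56 g/cm³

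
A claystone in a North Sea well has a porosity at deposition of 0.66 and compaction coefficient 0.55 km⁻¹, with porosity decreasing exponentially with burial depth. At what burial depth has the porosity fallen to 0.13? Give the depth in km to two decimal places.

2.95 km

Invert Athy's law: Z = ln(φ₀/φ) / c
Z = ln(0.66/0.13) / 0.55 = ln(5.077) / 0.55 = 1.6247 / 0.55 = 2.954 km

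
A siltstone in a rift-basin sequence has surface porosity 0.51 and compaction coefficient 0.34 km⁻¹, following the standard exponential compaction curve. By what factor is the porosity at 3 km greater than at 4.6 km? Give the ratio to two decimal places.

φ(z₁)/φ(z₂) = e^(−c·z₁)/e^(−c·z₂) = e^{c(z₂−z₁)}
= exp(0.34 × 1.6) = exp(0.544) = 1.7229

1.72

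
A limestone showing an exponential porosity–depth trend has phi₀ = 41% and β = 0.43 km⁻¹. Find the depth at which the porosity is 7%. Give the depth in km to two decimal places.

Invert Athy's law: z = ln(phi₀/phi) / β
z = ln(0.41/0.07) / 0.43 = ln(5.857) / 0.43 = 1.7677 / 0.43 = 4.111 km

4.11 km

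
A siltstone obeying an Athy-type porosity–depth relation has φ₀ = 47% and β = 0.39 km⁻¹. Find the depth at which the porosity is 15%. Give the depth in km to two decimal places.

Invert Athy's law: d = ln(φ₀/φ) / β
d = ln(0.47/0.15) / 0.39 = ln(3.133) / 0.39 = 1.1421 / 0.39 = 2.928 km

2.93 km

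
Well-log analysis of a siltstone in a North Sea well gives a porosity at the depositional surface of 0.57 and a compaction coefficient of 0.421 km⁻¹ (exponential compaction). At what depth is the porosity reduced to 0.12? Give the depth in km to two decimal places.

3.70 km

Invert Athy's law: Z = ln(n₀/n) / c
Z = ln(0.57/0.12) / 0.421 = ln(4.75) / 0.421 = 1.5581 / 0.421 = 3.701 km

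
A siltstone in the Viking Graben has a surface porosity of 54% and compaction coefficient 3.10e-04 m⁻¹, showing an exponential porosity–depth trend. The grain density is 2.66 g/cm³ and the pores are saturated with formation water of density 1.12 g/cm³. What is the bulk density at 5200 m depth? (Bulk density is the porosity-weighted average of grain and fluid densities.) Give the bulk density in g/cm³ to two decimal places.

Working in km (1 km = 1000 m; k in km⁻¹ = k in m⁻¹ × 1000):
Porosity at depth: n = 0.54·exp(−0.31×5.2) = 0.54×0.1995 = 0.1077
Bulk density: ρ_b = (1−n)ρ_g + n·ρ_f = 0.8923×2.66 + 0.1077×1.12
       = 2.373 + 0.121 = 2.494 g/cm³

2.49 g/cm³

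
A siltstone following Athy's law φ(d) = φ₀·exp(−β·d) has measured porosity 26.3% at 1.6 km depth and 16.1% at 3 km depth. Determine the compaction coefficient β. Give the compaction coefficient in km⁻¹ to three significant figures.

Athy: φ(d) = φ₀ e^(−βd) ⇒ φ₁/φ₂ = e^{β(d₂−d₁)} ⇒ β = ln(φ₁/φ₂)/(d₂−d₁)
β = ln(0.263/0.161) / (3 − 1.6) = ln(1.634) / 1.4 = 0.4907 / 1.4 = 0.3505 km⁻¹

0.351 km⁻¹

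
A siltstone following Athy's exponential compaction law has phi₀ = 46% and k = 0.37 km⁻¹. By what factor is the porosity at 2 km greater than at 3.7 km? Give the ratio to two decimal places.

phi(Z₁)/phi(Z₂) = e^(−k·Z₁)/e^(−k·Z₂) = e^{k(Z₂−Z₁)}
= exp(0.37 × 1.7) = exp(0.629) = 1.8757

1.88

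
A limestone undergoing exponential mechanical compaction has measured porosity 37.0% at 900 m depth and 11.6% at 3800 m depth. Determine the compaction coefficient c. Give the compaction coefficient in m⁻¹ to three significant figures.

0.000400 m⁻¹

Working in km (1 km = 1000 m; c in km⁻¹ = c in m⁻¹ × 1000):
Athy: φ(z) = φ₀ e^(−cz) ⇒ φ₁/φ₂ = e^{c(z₂−z₁)} ⇒ c = ln(φ₁/φ₂)/(z₂−z₁)
c = ln(0.37/0.116) / (3.8 − 0.9) = ln(3.19) / 2.9 = 1.1599 / 2.9 = 0.4 km⁻¹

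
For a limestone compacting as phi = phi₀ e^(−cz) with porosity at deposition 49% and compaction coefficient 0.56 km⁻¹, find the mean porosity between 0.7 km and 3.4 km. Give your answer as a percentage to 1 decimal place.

⟨phi⟩ = (1/(z₂−z₁)) ∫ phi₀ e^(−cz) dz = phi₀·(e^(−c·z₁) − e^(−c·z₂)) / (c·(z₂−z₁))
e^(−0.56×0.7) = 0.6757; e^(−0.56×3.4) = 0.1490
⟨phi⟩ = 0.49 × (0.6757 − 0.1490) / (0.56 × 2.7) = 0.49 × 0.3484 = 0.1707

17.1%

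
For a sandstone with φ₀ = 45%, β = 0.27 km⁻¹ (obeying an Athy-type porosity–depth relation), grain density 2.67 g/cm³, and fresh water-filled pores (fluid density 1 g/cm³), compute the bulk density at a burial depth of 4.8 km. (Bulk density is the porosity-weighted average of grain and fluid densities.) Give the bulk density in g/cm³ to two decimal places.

Porosity at depth: φ = 0.45·exp(−0.27×4.8) = 0.45×0.2736 = 0.1231
Bulk density: ρ_b = (1−φ)ρ_g + φ·ρ_f = 0.8769×2.67 + 0.1231×1
       = 2.341 + 0.123 = 2.464 g/cm³

2.46 g/cm³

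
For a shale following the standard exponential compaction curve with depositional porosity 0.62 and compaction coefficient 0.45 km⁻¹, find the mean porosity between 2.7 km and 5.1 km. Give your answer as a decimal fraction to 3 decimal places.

0.112

⟨φ⟩ = (1/(d₂−d₁)) ∫ φ₀ e^(−cd) dd = φ₀·(e^(−c·d₁) − e^(−c·d₂)) / (c·(d₂−d₁))
e^(−0.45×2.7) = 0.2967; e^(−0.45×5.1) = 0.1008
⟨φ⟩ = 0.62 × (0.2967 − 0.1008) / (0.45 × 2.4) = 0.62 × 0.1814 = 0.1125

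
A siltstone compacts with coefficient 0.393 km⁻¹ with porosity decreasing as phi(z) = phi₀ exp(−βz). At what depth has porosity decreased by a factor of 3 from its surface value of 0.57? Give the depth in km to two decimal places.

phi/phi₀ = 1/3 ⇒ exp(−β·z) = 1/3 ⇒ z = ln(3) / β
z = 1.0986 / 0.393 = 2.795 km

2.80 km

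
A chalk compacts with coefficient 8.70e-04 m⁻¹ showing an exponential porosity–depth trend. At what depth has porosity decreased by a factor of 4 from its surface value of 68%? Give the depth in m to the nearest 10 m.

Working in km (1 km = 1000 m; β in km⁻¹ = β in m⁻¹ × 1000):
n/n₀ = 1/4 ⇒ exp(−β·d) = 1/4 ⇒ d = ln(4) / β
d = 1.3863 / 0.87 = 1.593 km

1590 m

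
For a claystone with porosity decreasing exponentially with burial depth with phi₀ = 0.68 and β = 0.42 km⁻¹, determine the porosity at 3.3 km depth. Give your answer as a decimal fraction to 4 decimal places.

phi = phi₀·exp(−β·Z) = 0.68 × exp(−0.42 × 3.3) = 0.68 × exp(−1.386)
  = 0.68 × 0.2501 = 0.1701

0.1701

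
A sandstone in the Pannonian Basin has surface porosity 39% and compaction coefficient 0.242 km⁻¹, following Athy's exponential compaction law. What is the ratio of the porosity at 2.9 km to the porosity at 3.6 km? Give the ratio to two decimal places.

1.18

φ(d₁)/φ(d₂) = e^(−c·d₁)/e^(−c·d₂) = e^{c(d₂−d₁)}
= exp(0.242 × 0.7) = exp(0.1694) = 1.1846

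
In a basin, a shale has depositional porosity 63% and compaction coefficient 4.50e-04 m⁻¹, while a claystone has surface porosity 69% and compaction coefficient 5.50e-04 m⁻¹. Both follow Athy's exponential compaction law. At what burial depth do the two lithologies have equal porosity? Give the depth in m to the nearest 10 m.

910 m

Working in km (1 km = 1000 m; β in km⁻¹ = β in m⁻¹ × 1000):
Set φ₀ₐ e^(−βₐZ) = φ₀ᵦ e^(−βᵦZ) ⇒ ln(φ₀ₐ/φ₀ᵦ) = (βₐ − βᵦ)·Z
Z = ln(0.63/0.69) / (0.45 − 0.55) = -0.0910 / -0.1 = 0.910 km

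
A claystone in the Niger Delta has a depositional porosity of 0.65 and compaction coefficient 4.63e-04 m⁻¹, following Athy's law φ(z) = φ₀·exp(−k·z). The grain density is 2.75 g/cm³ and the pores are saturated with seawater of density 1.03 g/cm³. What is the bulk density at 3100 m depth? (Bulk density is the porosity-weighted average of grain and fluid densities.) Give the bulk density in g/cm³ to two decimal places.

2.48 g/cm³

Working in km (1 km = 1000 m; k in km⁻¹ = k in m⁻¹ × 1000):
Porosity at depth: φ = 0.65·exp(−0.463×3.1) = 0.65×0.2380 = 0.1547
Bulk density: ρ_b = (1−φ)ρ_g + φ·ρ_f = 0.8453×2.75 + 0.1547×1.03
       = 2.324 + 0.159 = 2.484 g/cm³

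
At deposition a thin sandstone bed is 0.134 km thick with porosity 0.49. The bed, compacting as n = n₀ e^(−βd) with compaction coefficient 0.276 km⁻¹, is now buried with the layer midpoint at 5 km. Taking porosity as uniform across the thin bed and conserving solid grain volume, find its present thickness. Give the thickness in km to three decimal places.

Porosity at 5 km: n = 0.49·exp(−0.276×5) = 0.1233
Solid-volume conservation: h(1−n) = h₀(1−n₀) ⇒ h = h₀·(1−n₀)/(1−n)
h = 0.134 × (1 − 0.49)/(1 − 0.1233) = 0.134 × 0.5817 = 0.0779 km

0.078 km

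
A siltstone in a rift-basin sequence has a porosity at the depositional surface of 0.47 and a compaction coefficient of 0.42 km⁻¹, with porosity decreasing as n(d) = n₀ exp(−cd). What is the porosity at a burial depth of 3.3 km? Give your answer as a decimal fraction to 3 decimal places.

0.118

n = n₀·exp(−c·d) = 0.47 × exp(−0.42 × 3.3) = 0.47 × exp(−1.386)
  = 0.47 × 0.2501 = 0.1175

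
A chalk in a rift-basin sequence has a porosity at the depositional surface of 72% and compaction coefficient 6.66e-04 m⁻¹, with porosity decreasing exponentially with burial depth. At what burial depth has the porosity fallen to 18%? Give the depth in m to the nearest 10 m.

2080 m

Working in km (1 km = 1000 m; c in km⁻¹ = c in m⁻¹ × 1000):
Invert Athy's law: Z = ln(φ₀/φ) / c
Z = ln(0.72/0.18) / 0.666 = ln(4) / 0.666 = 1.3863 / 0.666 = 2.082 km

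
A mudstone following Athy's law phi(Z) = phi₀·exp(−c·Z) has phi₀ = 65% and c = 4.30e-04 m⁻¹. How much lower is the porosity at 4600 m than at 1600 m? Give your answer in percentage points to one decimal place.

Working in km (1 km = 1000 m; c in km⁻¹ = c in m⁻¹ × 1000):
phi(1.6) = 0.65·e^(−0.43×1.6) = 0.3267
phi(4.6) = 0.65·e^(−0.43×4.6) = 0.0899
Δphi = 0.3267 − 0.0899 = 0.2368

23.7 percentage points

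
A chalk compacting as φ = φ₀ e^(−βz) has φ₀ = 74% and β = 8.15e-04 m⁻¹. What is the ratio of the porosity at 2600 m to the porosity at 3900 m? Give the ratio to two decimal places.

Working in km (1 km = 1000 m; β in km⁻¹ = β in m⁻¹ × 1000):
φ(z₁)/φ(z₂) = e^(−β·z₁)/e^(−β·z₂) = e^{β(z₂−z₁)}
= exp(0.815 × 1.3) = exp(1.059) = 2.8849

2.88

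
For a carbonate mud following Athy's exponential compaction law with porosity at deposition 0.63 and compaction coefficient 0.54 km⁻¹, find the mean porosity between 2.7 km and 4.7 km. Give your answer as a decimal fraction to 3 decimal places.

0.090

⟨φ⟩ = (1/(z₂−z₁)) ∫ φ₀ e^(−cz) dz = φ₀·(e^(−c·z₁) − e^(−c·z₂)) / (c·(z₂−z₁))
e^(−0.54×2.7) = 0.2327; e^(−0.54×4.7) = 0.0790
⟨φ⟩ = 0.63 × (0.2327 − 0.0790) / (0.54 × 2) = 0.63 × 0.1423 = 0.0896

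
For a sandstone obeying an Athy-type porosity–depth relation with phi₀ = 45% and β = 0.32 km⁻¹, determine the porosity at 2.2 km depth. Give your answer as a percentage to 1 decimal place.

22.3%

phi = phi₀·exp(−β·z) = 0.45 × exp(−0.32 × 2.2) = 0.45 × exp(−0.704)
  = 0.45 × 0.4946 = 0.2226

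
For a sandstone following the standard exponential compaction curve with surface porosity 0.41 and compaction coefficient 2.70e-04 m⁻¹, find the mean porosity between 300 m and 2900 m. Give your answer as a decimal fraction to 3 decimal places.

Working in km (1 km = 1000 m; k in km⁻¹ = k in m⁻¹ × 1000):
⟨n⟩ = (1/(z₂−z₁)) ∫ n₀ e^(−kz) dz = n₀·(e^(−k·z₁) − e^(−k·z₂)) / (k·(z₂−z₁))
e^(−0.27×0.3) = 0.9222; e^(−0.27×2.9) = 0.4570
⟨n⟩ = 0.41 × (0.9222 − 0.4570) / (0.27 × 2.6) = 0.41 × 0.6626 = 0.2717

0.272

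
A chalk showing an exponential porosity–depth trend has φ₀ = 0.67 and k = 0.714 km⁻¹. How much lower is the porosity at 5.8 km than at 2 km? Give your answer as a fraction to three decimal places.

φ(2) = 0.67·e^(−0.714×2) = 0.1607
φ(5.8) = 0.67·e^(−0.714×5.8) = 0.0107
Δφ = 0.1607 − 0.0107 = 0.1500

0.150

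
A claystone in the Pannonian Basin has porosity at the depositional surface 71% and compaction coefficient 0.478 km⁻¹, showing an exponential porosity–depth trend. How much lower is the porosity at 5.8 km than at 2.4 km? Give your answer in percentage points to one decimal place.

18.1 percentage points

φ(2.4) = 0.71·e^(−0.478×2.4) = 0.2254
φ(5.8) = 0.71·e^(−0.478×5.8) = 0.0444
Δφ = 0.2254 − 0.0444 = 0.1811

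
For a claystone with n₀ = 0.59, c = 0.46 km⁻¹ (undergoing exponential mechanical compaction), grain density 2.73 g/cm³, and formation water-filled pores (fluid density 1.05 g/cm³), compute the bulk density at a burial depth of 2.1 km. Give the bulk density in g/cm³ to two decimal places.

2.35 g/cm³

Porosity at depth: n = 0.59·exp(−0.46×2.1) = 0.59×0.3806 = 0.2246
Bulk density: ρ_b = (1−n)ρ_g + n·ρ_f = 0.7754×2.73 + 0.2246×1.05
       = 2.117 + 0.236 = 2.353 g/cm³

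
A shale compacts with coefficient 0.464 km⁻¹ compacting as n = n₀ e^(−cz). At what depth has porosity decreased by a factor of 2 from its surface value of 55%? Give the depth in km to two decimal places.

n/n₀ = 1/2 ⇒ exp(−c·z) = 1/2 ⇒ z = ln(2) / c
z = 0.6931 / 0.464 = 1.494 km

1.49 km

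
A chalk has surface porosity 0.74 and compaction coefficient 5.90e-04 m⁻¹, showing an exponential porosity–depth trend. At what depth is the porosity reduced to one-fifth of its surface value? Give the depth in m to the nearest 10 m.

Working in km (1 km = 1000 m; c in km⁻¹ = c in m⁻¹ × 1000):
phi/phi₀ = 1/5 ⇒ exp(−c·z) = 1/5 ⇒ z = ln(5) / c
z = 1.6094 / 0.59 = 2.728 km

2730 m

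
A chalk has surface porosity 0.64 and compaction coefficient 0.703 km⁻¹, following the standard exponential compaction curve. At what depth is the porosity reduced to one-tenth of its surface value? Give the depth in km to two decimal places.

phi/phi₀ = 1/10 ⇒ exp(−c·Z) = 1/10 ⇒ Z = ln(10) / c
Z = 2.3026 / 0.703 = 3.275 km

3.28 km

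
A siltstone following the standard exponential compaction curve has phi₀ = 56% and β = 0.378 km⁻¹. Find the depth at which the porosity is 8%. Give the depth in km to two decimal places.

5.15 km

Invert Athy's law: Z = ln(phi₀/phi) / β
Z = ln(0.56/0.08) / 0.378 = ln(7) / 0.378 = 1.9459 / 0.378 = 5.148 km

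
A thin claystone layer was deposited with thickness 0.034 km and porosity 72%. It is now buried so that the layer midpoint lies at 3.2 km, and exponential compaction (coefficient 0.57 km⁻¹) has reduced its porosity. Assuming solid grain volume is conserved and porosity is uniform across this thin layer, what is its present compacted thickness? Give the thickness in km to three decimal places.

Porosity at 3.2 km: n = 0.72·exp(−0.57×3.2) = 0.1162
Solid-volume conservation: h(1−n) = h₀(1−n₀) ⇒ h = h₀·(1−n₀)/(1−n)
h = 0.034 × (1 − 0.72)/(1 − 0.1162) = 0.034 × 0.3168 = 0.0108 km

0.011 km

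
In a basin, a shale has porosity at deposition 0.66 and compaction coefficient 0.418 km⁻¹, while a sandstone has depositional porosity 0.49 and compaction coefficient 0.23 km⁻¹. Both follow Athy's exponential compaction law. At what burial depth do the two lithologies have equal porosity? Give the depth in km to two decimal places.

Set φ₀ₐ e^(−βₐd) = φ₀ᵦ e^(−βᵦd) ⇒ ln(φ₀ₐ/φ₀ᵦ) = (βₐ − βᵦ)·d
d = ln(0.66/0.49) / (0.418 − 0.23) = 0.2978 / 0.188 = 1.584 km

1.58 km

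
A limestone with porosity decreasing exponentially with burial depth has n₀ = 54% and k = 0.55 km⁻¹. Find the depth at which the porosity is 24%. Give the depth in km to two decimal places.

1.47 km

Invert Athy's law: d = ln(n₀/n) / k
d = ln(0.54/0.24) / 0.55 = ln(2.25) / 0.55 = 0.8109 / 0.55 = 1.474 km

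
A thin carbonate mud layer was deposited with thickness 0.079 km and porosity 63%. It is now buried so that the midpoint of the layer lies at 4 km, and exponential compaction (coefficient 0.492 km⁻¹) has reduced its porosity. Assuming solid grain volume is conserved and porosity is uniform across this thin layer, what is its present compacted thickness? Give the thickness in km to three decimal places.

Porosity at 4 km: phi = 0.63·exp(−0.492×4) = 0.0880
Solid-volume conservation: h(1−phi) = h₀(1−phi₀) ⇒ h = h₀·(1−phi₀)/(1−phi)
h = 0.079 × (1 − 0.63)/(1 − 0.0880) = 0.079 × 0.4057 = 0.0321 km

0.032 km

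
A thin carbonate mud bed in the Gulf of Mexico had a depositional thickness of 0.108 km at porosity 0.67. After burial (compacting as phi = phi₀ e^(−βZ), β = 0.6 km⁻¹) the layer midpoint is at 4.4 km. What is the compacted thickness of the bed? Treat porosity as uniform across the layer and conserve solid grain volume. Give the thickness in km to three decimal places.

0.037 km

Porosity at 4.4 km: phi = 0.67·exp(−0.6×4.4) = 0.0478
Solid-volume conservation: h(1−phi) = h₀(1−phi₀) ⇒ h = h₀·(1−phi₀)/(1−phi)
h = 0.108 × (1 − 0.67)/(1 − 0.0478) = 0.108 × 0.3466 = 0.0374 km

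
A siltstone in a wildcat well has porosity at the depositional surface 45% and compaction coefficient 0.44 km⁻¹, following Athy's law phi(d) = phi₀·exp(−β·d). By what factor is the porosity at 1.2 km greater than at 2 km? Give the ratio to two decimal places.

1.42

phi(d₁)/phi(d₂) = e^(−β·d₁)/e^(−β·d₂) = e^{β(d₂−d₁)}
= exp(0.44 × 0.8) = exp(0.352) = 1.4219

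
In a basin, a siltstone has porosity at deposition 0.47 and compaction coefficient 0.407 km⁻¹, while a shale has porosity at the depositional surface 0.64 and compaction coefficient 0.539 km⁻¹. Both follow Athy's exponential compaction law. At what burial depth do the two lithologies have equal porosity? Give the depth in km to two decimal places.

2.34 km

Set n₀ₐ e^(−βₐz) = n₀ᵦ e^(−βᵦz) ⇒ ln(n₀ₐ/n₀ᵦ) = (βₐ − βᵦ)·z
z = ln(0.47/0.64) / (0.407 − 0.539) = -0.3087 / -0.132 = 2.339 km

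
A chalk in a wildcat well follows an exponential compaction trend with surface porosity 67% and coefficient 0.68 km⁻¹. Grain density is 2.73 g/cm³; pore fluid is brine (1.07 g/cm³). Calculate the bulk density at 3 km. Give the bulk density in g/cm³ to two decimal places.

2.59 g/cm³

Porosity at depth: n = 0.67·exp(−0.68×3) = 0.67×0.1300 = 0.0871
Bulk density: ρ_b = (1−n)ρ_g + n·ρ_f = 0.9129×2.73 + 0.0871×1.07
       = 2.492 + 0.093 = 2.585 g/cm³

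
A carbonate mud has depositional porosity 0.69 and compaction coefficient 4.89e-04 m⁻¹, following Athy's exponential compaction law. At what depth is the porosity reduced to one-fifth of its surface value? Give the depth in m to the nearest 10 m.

3290 m

Working in km (1 km = 1000 m; c in km⁻¹ = c in m⁻¹ × 1000):
phi/phi₀ = 1/5 ⇒ exp(−c·Z) = 1/5 ⇒ Z = ln(5) / c
Z = 1.6094 / 0.489 = 3.291 km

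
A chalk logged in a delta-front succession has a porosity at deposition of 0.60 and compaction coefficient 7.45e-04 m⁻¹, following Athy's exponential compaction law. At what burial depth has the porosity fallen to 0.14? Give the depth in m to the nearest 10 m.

Working in km (1 km = 1000 m; k in km⁻¹ = k in m⁻¹ × 1000):
Invert Athy's law: z = ln(φ₀/φ) / k
z = ln(0.6/0.14) / 0.745 = ln(4.286) / 0.745 = 1.4553 / 0.745 = 1.953 km

1950 m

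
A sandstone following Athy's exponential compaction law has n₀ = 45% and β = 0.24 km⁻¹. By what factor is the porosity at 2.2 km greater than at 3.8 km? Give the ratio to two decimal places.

n(Z₁)/n(Z₂) = e^(−β·Z₁)/e^(−β·Z₂) = e^{β(Z₂−Z₁)}
= exp(0.24 × 1.6) = exp(0.384) = 1.4681

1.47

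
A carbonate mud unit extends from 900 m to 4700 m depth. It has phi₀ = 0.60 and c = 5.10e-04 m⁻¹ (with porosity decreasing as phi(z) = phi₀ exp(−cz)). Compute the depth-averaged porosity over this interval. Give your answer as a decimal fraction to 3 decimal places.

Working in km (1 km = 1000 m; c in km⁻¹ = c in m⁻¹ × 1000):
⟨phi⟩ = (1/(z₂−z₁)) ∫ phi₀ e^(−cz) dz = phi₀·(e^(−c·z₁) − e^(−c·z₂)) / (c·(z₂−z₁))
e^(−0.51×0.9) = 0.6319; e^(−0.51×4.7) = 0.0910
⟨phi⟩ = 0.6 × (0.6319 − 0.0910) / (0.51 × 3.8) = 0.6 × 0.2791 = 0.1675

0.167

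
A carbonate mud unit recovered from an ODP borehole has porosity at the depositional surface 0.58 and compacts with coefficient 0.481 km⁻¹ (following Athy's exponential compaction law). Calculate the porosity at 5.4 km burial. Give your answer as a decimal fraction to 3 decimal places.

0.043

φ = φ₀·exp(−c·Z) = 0.58 × exp(−0.481 × 5.4) = 0.58 × exp(−2.597)
  = 0.58 × 0.0745 = 0.0432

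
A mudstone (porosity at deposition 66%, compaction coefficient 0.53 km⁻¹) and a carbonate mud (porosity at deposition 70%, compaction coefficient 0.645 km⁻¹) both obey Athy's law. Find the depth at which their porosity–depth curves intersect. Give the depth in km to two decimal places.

Set φ₀ₐ e^(−cₐZ) = φ₀ᵦ e^(−cᵦZ) ⇒ ln(φ₀ₐ/φ₀ᵦ) = (cₐ − cᵦ)·Z
Z = ln(0.66/0.7) / (0.53 − 0.645) = -0.0588 / -0.115 = 0.512 km

0.51 km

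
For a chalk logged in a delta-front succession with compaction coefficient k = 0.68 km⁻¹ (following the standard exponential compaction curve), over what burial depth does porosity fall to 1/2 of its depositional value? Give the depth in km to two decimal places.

n/n₀ = 1/2 ⇒ exp(−k·Z) = 1/2 ⇒ Z = ln(2) / k
Z = 0.6931 / 0.68 = 1.019 km

1.02 km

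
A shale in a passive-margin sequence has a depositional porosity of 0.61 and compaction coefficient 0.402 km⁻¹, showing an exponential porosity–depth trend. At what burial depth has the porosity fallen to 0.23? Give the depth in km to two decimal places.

Invert Athy's law: z = ln(φ₀/φ) / k
z = ln(0.61/0.23) / 0.402 = ln(2.652) / 0.402 = 0.9754 / 0.402 = 2.426 km

2.43 km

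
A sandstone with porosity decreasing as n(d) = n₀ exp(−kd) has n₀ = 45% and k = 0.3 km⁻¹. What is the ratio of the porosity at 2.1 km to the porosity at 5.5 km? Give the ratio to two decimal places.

n(d₁)/n(d₂) = e^(−k·d₁)/e^(−k·d₂) = e^{k(d₂−d₁)}
= exp(0.3 × 3.4) = exp(1.02) = 2.7732

2.77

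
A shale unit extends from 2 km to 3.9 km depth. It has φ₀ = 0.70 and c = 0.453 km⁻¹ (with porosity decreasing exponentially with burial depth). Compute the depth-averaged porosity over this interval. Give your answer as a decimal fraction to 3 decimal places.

⟨φ⟩ = (1/(z₂−z₁)) ∫ φ₀ e^(−cz) dz = φ₀·(e^(−c·z₁) − e^(−c·z₂)) / (c·(z₂−z₁))
e^(−0.453×2) = 0.4041; e^(−0.453×3.9) = 0.1709
⟨φ⟩ = 0.7 × (0.4041 − 0.1709) / (0.453 × 1.9) = 0.7 × 0.2710 = 0.1897

0.190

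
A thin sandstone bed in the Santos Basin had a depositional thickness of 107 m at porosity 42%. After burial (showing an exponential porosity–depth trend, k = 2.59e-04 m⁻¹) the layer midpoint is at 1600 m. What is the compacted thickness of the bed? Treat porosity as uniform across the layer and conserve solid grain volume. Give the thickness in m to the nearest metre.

86 m

Working in km (1 km = 1000 m; k in km⁻¹ = k in m⁻¹ × 1000):
Porosity at 1.6 km: phi = 0.42·exp(−0.259×1.6) = 0.2775
Solid-volume conservation: h(1−phi) = h₀(1−phi₀) ⇒ h = h₀·(1−phi₀)/(1−phi)
h = 0.107 × (1 − 0.42)/(1 − 0.2775) = 0.107 × 0.8028 = 0.0859 km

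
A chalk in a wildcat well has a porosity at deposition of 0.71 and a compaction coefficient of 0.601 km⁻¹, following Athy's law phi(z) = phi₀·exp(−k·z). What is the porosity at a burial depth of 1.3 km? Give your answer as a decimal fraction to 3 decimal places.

0.325

phi = phi₀·exp(−k·z) = 0.71 × exp(−0.601 × 1.3) = 0.71 × exp(−0.7813)
  = 0.71 × 0.4578 = 0.3250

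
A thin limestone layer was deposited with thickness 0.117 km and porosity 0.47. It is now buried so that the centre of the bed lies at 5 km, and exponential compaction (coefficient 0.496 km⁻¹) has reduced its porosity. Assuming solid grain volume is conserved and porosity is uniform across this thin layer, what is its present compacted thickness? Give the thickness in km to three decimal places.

Porosity at 5 km: phi = 0.47·exp(−0.496×5) = 0.0394
Solid-volume conservation: h(1−phi) = h₀(1−phi₀) ⇒ h = h₀·(1−phi₀)/(1−phi)
h = 0.117 × (1 − 0.47)/(1 − 0.0394) = 0.117 × 0.5517 = 0.0646 km

0.065 km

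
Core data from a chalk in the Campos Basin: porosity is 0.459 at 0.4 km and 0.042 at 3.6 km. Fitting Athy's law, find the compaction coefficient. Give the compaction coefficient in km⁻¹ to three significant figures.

0.747 km⁻¹

Athy: phi(d) = phi₀ e^(−βd) ⇒ phi₁/phi₂ = e^{β(d₂−d₁)} ⇒ β = ln(phi₁/phi₂)/(d₂−d₁)
β = ln(0.459/0.042) / (3.6 − 0.4) = ln(10.93) / 3.2 = 2.3914 / 3.2 = 0.7473 km⁻¹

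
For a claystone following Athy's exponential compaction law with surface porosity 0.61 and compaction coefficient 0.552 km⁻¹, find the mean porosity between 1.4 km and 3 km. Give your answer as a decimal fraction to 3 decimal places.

0.187

⟨n⟩ = (1/(d₂−d₁)) ∫ n₀ e^(−kd) dd = n₀·(e^(−k·d₁) − e^(−k·d₂)) / (k·(d₂−d₁))
e^(−0.552×1.4) = 0.4617; e^(−0.552×3) = 0.1909
⟨n⟩ = 0.61 × (0.4617 − 0.1909) / (0.552 × 1.6) = 0.61 × 0.3066 = 0.1870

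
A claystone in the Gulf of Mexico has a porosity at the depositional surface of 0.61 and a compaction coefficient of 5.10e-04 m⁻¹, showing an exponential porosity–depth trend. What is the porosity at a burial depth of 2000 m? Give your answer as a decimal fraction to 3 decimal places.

0.220

Working in km (1 km = 1000 m; β in km⁻¹ = β in m⁻¹ × 1000):
φ = φ₀·exp(−β·Z) = 0.61 × exp(−0.51 × 2) = 0.61 × exp(−1.02)
  = 0.61 × 0.3606 = 0.2200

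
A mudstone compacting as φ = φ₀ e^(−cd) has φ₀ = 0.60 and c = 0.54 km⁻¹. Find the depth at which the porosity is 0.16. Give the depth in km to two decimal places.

Invert Athy's law: d = ln(φ₀/φ) / c
d = ln(0.6/0.16) / 0.54 = ln(3.75) / 0.54 = 1.3218 / 0.54 = 2.448 km

2.45 km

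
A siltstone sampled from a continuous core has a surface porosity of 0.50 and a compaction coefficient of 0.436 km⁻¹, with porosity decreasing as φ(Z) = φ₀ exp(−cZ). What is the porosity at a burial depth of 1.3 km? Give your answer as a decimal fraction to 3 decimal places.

φ = φ₀·exp(−c·Z) = 0.5 × exp(−0.436 × 1.3) = 0.5 × exp(−0.5668)
  = 0.5 × 0.5673 = 0.2837

0.284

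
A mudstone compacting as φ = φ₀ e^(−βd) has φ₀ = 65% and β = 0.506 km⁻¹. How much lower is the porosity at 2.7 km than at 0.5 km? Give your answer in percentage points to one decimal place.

33.9 percentage points

φ(0.5) = 0.65·e^(−0.506×0.5) = 0.5047
φ(2.7) = 0.65·e^(−0.506×2.7) = 0.1658
Δφ = 0.5047 − 0.1658 = 0.3389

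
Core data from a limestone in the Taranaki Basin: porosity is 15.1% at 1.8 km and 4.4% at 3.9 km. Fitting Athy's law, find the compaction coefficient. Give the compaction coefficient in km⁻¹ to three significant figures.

Athy: phi(Z) = phi₀ e^(−kZ) ⇒ phi₁/phi₂ = e^{k(Z₂−Z₁)} ⇒ k = ln(phi₁/phi₂)/(Z₂−Z₁)
k = ln(0.151/0.044) / (3.9 − 1.8) = ln(3.432) / 2.1 = 1.2331 / 2.1 = 0.5872 km⁻¹

0.587 km⁻¹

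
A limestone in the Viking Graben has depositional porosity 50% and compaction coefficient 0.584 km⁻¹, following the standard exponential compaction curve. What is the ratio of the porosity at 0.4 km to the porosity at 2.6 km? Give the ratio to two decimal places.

3.61

phi(z₁)/phi(z₂) = e^(−β·z₁)/e^(−β·z₂) = e^{β(z₂−z₁)}
= exp(0.584 × 2.2) = exp(1.285) = 3.6139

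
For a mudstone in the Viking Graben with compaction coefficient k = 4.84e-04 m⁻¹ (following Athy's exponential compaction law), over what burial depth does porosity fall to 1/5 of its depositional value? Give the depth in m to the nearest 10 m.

3330 m

Working in km (1 km = 1000 m; k in km⁻¹ = k in m⁻¹ × 1000):
φ/φ₀ = 1/5 ⇒ exp(−k·z) = 1/5 ⇒ z = ln(5) / k
z = 1.6094 / 0.484 = 3.325 km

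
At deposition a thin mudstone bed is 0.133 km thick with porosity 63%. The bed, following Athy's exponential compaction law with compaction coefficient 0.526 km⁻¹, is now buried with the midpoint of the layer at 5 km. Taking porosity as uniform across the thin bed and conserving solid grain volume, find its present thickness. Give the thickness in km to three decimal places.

0.052 km

Porosity at 5 km: phi = 0.63·exp(−0.526×5) = 0.0454
Solid-volume conservation: h(1−phi) = h₀(1−phi₀) ⇒ h = h₀·(1−phi₀)/(1−phi)
h = 0.133 × (1 − 0.63)/(1 − 0.0454) = 0.133 × 0.3876 = 0.0516 km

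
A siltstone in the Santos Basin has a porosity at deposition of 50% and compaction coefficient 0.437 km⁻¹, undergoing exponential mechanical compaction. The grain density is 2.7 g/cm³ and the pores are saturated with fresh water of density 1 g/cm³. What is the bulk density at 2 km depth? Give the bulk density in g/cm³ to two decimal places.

Porosity at depth: n = 0.5·exp(−0.437×2) = 0.5×0.4173 = 0.2086
Bulk density: ρ_b = (1−n)ρ_g + n·ρ_f = 0.7914×2.7 + 0.2086×1
       = 2.137 + 0.209 = 2.345 g/cm³

2.35 g/cm³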